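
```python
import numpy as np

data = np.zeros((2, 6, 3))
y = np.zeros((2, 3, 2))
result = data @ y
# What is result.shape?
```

(2, 6, 2)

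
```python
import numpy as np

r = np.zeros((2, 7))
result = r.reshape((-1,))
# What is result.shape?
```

(14,)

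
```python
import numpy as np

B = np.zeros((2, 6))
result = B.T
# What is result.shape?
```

(6, 2)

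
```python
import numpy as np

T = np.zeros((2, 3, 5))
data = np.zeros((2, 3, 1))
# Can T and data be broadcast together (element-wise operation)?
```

Yes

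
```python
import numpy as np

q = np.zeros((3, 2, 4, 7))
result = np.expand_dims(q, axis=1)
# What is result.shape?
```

(3, 1, 2, 4, 7)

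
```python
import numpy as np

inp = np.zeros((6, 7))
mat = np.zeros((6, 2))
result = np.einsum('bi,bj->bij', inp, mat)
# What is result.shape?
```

(6, 7, 2)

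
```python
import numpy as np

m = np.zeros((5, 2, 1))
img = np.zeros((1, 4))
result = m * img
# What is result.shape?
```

(5, 2, 4)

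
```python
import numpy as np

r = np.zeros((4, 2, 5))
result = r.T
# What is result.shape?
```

(5, 2, 4)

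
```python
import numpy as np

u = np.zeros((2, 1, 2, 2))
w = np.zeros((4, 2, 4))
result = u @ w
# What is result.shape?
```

(2, 4, 2, 4)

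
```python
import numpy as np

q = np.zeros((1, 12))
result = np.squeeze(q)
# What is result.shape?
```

(12,)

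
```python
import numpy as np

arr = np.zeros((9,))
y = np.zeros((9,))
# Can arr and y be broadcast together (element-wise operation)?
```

Yes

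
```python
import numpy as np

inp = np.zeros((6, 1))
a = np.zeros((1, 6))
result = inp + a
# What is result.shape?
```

(6, 6)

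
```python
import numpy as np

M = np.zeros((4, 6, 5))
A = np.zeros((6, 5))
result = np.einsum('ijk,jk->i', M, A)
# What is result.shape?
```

(4,)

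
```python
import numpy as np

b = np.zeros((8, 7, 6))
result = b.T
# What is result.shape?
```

(6, 7, 8)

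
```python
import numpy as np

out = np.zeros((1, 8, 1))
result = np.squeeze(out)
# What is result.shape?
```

(8,)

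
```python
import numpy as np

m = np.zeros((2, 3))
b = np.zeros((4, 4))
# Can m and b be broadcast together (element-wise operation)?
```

No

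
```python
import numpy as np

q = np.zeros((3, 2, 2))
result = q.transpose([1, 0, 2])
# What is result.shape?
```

(2, 3, 2)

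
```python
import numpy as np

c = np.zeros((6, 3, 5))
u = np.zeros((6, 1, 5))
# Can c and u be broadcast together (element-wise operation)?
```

Yes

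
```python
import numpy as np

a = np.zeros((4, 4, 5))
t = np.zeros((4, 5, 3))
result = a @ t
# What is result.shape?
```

(4, 4, 3)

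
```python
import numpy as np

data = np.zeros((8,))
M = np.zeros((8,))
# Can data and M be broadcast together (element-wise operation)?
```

Yes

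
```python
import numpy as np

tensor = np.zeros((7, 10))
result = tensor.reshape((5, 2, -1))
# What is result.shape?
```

(5, 2, 7)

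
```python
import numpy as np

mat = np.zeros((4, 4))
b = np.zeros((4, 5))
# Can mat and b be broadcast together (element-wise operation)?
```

No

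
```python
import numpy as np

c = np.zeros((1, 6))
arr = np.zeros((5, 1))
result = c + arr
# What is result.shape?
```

(5, 6)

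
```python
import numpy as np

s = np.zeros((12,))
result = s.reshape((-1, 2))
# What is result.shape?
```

(6, 2)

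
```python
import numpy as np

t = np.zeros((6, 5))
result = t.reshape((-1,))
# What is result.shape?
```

(30,)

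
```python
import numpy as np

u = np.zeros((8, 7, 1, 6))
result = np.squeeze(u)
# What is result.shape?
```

(8, 7, 6)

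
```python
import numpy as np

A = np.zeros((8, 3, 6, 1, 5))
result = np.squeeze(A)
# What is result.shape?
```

(8, 3, 6, 5)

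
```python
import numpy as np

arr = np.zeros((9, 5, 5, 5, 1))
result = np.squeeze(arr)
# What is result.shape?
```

(9, 5, 5, 5)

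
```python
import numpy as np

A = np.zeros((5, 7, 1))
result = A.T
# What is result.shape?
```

(1, 7, 5)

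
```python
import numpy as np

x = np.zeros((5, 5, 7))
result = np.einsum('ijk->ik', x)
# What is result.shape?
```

(5, 7)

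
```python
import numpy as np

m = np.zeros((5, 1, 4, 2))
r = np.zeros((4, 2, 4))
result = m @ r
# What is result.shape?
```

(5, 4, 4, 4)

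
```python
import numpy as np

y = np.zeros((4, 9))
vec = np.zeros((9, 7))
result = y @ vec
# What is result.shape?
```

(4, 7)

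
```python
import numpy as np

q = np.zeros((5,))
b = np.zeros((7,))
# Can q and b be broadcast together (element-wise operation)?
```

No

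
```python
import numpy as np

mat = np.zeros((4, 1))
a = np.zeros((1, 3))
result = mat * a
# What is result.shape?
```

(4, 3)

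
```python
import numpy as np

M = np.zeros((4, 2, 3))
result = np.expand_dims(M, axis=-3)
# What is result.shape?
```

(4, 1, 2, 3)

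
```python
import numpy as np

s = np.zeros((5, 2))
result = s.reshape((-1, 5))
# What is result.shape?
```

(2, 5)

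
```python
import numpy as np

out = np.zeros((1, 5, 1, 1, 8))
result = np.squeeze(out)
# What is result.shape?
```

(5, 8)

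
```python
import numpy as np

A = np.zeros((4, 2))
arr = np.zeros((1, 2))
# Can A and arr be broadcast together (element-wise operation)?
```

Yes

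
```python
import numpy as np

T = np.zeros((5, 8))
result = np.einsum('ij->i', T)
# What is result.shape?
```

(5,)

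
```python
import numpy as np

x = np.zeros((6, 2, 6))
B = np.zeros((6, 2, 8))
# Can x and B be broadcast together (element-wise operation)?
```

No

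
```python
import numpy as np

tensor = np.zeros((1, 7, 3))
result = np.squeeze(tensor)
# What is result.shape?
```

(7, 3)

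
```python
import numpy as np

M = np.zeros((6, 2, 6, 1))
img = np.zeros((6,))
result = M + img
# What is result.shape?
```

(6, 2, 6, 6)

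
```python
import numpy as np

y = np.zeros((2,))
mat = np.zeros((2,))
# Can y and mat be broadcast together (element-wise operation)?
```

Yes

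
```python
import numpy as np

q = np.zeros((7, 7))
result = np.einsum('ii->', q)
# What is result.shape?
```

()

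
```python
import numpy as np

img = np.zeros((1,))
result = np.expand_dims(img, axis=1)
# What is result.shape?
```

(1, 1)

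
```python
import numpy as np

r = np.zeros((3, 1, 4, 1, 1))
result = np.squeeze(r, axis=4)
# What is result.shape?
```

(3, 1, 4, 1)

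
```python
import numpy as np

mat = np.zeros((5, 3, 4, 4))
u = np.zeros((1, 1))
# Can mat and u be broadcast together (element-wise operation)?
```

Yes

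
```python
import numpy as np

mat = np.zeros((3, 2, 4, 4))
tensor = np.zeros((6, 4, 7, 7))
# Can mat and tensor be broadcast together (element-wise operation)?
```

No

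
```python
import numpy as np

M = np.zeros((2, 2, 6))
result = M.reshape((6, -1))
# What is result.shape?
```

(6, 4)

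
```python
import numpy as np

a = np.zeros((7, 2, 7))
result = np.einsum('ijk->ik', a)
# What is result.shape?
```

(7, 7)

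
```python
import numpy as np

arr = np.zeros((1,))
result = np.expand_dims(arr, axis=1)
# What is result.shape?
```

(1, 1)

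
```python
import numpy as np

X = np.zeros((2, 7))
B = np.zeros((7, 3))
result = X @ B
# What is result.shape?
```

(2, 3)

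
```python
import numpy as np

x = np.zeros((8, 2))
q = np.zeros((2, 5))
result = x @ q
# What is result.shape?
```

(8, 5)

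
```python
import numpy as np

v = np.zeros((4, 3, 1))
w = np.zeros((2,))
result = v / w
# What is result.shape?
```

(4, 3, 2)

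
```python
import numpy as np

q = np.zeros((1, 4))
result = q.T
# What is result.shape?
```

(4, 1)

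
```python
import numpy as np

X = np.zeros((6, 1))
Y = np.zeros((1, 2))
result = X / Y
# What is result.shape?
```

(6, 2)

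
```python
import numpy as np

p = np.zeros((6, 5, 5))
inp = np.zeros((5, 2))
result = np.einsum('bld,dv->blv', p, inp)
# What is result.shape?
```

(6, 5, 2)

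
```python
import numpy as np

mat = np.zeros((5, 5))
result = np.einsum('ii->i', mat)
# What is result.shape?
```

(5,)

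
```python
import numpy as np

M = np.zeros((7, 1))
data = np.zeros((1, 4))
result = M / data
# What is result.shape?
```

(7, 4)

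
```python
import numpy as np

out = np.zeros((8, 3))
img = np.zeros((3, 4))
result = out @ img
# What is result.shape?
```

(8, 4)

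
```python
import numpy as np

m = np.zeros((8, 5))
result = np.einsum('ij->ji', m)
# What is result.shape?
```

(5, 8)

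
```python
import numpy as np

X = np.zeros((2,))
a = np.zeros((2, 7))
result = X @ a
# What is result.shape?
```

(7,)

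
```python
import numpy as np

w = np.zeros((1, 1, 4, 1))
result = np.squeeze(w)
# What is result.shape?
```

(4,)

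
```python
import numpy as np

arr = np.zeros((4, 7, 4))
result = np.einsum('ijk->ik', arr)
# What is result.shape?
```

(4, 4)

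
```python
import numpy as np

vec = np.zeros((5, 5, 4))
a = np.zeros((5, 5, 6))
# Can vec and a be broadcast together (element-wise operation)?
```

No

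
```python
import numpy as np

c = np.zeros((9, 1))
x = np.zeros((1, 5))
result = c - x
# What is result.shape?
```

(9, 5)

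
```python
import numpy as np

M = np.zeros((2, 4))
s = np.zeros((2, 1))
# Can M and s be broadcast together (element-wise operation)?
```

Yes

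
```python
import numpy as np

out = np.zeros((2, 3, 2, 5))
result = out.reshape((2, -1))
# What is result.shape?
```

(2, 30)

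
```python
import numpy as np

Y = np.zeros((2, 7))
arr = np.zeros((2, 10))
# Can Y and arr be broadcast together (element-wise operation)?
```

No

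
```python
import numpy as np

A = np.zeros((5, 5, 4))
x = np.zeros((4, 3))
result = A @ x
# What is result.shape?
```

(5, 5, 3)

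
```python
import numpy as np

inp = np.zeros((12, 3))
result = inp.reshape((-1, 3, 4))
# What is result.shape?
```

(3, 3, 4)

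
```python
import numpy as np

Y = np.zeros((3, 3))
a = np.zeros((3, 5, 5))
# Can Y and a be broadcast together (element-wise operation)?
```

No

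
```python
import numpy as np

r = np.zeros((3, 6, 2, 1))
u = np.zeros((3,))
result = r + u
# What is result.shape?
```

(3, 6, 2, 3)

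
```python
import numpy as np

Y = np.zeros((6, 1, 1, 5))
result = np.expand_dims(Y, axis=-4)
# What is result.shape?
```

(6, 1, 1, 1, 5)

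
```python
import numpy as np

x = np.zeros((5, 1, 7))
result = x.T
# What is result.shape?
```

(7, 1, 5)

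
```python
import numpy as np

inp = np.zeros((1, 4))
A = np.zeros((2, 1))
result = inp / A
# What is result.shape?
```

(2, 4)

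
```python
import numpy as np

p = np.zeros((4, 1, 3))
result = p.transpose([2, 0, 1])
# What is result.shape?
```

(3, 4, 1)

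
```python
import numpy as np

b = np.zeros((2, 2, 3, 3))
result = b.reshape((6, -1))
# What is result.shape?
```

(6, 6)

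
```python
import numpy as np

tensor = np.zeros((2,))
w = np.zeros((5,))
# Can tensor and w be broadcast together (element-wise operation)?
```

No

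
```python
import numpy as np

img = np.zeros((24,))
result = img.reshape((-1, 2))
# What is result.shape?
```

(12, 2)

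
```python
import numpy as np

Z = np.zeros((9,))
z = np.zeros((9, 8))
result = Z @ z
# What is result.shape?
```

(8,)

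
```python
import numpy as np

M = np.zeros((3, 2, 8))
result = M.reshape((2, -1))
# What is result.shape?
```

(2, 24)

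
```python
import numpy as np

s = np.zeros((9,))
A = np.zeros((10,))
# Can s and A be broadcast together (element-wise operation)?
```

No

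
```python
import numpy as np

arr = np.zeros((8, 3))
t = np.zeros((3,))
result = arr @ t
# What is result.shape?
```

(8,)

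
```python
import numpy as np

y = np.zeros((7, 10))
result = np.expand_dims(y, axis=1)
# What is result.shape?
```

(7, 1, 10)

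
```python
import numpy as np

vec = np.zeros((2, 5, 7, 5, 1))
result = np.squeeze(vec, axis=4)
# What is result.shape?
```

(2, 5, 7, 5)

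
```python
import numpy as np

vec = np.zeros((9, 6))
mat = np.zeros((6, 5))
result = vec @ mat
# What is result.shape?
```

(9, 5)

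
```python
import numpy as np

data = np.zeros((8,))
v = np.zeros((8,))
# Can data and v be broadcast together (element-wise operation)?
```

Yes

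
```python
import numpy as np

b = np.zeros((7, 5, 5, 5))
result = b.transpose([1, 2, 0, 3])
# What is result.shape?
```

(5, 5, 7, 5)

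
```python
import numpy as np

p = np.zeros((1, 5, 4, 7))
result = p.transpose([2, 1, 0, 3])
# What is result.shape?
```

(4, 5, 1, 7)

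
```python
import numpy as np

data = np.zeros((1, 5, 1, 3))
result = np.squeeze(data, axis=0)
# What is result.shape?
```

(5, 1, 3)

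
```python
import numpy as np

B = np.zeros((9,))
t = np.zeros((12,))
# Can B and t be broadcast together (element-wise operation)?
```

No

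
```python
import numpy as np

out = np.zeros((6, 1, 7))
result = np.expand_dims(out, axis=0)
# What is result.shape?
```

(1, 6, 1, 7)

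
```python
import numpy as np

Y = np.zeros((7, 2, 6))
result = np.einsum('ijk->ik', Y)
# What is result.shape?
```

(7, 6)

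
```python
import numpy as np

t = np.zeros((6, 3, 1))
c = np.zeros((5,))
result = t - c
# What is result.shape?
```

(6, 3, 5)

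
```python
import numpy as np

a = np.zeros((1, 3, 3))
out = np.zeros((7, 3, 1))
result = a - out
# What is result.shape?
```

(7, 3, 3)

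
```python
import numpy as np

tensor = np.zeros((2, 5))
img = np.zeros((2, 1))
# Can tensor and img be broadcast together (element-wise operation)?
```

Yes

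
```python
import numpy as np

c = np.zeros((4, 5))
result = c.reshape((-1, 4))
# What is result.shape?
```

(5, 4)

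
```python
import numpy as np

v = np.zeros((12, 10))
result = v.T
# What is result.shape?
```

(10, 12)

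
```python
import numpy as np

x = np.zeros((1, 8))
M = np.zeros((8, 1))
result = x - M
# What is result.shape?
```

(8, 8)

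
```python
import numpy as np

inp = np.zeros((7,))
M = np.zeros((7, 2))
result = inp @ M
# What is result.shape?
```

(2,)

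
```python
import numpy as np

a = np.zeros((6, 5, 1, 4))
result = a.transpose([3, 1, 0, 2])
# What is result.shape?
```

(4, 5, 6, 1)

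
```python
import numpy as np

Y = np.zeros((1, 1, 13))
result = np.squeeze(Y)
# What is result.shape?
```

(13,)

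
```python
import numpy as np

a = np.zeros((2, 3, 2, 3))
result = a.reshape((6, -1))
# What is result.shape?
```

(6, 6)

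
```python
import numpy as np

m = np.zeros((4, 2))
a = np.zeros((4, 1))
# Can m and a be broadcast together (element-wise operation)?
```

Yes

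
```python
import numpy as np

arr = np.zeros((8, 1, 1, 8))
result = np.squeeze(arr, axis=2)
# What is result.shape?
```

(8, 1, 8)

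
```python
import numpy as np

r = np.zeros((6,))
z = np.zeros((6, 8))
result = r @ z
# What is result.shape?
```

(8,)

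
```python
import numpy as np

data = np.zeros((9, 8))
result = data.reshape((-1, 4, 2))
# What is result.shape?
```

(9, 4, 2)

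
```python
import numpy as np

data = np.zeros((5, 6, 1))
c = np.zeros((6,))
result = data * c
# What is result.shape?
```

(5, 6, 6)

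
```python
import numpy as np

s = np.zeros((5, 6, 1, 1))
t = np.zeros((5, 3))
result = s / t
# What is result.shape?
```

(5, 6, 5, 3)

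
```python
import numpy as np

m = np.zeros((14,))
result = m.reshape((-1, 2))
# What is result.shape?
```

(7, 2)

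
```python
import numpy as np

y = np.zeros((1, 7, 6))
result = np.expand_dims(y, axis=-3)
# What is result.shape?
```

(1, 1, 7, 6)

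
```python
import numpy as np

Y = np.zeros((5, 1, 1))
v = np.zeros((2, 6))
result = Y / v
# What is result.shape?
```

(5, 2, 6)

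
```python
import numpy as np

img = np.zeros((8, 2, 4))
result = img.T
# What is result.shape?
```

(4, 2, 8)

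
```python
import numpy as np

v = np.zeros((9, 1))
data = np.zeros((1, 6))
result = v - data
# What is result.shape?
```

(9, 6)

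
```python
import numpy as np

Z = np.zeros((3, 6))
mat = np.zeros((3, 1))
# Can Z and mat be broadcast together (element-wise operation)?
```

Yes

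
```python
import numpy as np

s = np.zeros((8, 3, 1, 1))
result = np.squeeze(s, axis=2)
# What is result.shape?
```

(8, 3, 1)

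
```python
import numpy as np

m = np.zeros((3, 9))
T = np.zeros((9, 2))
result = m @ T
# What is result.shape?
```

(3, 2)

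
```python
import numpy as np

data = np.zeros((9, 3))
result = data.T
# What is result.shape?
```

(3, 9)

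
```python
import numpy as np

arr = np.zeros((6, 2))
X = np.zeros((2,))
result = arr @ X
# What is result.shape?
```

(6,)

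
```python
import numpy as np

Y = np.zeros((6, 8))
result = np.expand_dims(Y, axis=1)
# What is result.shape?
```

(6, 1, 8)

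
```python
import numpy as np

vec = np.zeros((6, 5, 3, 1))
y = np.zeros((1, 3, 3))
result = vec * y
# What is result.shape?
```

(6, 5, 3, 3)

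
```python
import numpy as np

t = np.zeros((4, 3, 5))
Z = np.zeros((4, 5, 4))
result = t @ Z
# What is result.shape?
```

(4, 3, 4)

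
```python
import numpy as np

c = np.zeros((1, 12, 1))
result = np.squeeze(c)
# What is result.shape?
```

(12,)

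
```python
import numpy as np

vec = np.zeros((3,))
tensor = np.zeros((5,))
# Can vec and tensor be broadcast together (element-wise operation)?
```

No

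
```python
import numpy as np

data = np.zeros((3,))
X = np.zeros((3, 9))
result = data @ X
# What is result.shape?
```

(9,)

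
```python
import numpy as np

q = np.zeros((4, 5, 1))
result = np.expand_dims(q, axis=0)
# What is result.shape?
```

(1, 4, 5, 1)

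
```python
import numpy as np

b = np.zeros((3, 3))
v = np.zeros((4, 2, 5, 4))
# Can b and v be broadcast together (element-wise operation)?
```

No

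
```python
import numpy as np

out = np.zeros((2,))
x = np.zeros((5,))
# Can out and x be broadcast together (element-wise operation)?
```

No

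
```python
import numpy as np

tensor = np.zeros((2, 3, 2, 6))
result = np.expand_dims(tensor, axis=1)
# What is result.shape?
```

(2, 1, 3, 2, 6)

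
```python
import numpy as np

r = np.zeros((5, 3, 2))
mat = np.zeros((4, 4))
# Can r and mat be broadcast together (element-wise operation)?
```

No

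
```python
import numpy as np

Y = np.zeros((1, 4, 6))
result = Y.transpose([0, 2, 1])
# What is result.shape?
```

(1, 6, 4)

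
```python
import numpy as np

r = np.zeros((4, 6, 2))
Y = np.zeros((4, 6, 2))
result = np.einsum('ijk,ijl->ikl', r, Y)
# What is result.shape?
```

(4, 2, 2)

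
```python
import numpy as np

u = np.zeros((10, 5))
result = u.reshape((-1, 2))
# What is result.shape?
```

(25, 2)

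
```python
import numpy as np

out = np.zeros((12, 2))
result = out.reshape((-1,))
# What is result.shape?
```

(24,)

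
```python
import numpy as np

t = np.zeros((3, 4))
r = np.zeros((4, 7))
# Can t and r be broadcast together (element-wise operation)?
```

No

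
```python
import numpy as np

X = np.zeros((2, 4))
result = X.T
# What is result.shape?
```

(4, 2)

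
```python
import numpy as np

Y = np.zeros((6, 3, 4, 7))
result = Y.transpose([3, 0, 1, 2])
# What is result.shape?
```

(7, 6, 3, 4)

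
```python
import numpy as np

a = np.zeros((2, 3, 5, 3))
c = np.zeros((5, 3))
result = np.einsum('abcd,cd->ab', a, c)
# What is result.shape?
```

(2, 3)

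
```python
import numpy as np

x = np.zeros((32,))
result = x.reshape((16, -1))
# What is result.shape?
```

(16, 2)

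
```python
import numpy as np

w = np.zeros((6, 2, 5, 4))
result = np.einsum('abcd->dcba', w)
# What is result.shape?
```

(4, 5, 2, 6)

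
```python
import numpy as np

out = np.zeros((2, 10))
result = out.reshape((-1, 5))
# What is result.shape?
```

(4, 5)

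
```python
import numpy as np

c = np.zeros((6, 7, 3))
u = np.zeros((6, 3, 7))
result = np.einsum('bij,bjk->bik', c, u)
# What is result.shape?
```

(6, 7, 7)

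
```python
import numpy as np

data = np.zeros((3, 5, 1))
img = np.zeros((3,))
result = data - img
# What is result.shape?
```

(3, 5, 3)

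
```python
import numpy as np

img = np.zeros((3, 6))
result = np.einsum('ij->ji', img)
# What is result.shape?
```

(6, 3)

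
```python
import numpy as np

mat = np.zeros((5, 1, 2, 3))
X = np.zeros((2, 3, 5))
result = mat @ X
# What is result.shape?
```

(5, 2, 2, 5)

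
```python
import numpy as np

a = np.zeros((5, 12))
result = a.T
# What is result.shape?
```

(12, 5)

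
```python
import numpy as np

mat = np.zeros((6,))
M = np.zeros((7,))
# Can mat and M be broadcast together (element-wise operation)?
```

No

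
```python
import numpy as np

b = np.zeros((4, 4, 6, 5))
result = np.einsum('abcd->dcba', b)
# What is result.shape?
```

(5, 6, 4, 4)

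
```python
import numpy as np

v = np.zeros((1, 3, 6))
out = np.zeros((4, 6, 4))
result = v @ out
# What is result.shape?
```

(4, 3, 4)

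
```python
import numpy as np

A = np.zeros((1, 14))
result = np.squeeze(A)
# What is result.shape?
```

(14,)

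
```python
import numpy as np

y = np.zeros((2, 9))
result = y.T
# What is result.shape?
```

(9, 2)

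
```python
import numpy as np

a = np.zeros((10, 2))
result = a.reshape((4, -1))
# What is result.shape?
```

(4, 5)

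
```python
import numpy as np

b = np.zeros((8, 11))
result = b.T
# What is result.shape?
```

(11, 8)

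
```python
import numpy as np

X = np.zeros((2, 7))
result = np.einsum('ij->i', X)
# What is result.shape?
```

(2,)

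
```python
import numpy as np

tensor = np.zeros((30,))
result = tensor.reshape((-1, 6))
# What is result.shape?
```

(5, 6)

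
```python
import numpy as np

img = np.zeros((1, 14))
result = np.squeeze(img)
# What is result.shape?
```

(14,)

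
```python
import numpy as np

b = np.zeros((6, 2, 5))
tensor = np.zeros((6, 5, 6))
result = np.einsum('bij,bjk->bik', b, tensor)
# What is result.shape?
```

(6, 2, 6)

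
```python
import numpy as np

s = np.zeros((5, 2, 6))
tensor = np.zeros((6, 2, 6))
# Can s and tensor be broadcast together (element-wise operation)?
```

No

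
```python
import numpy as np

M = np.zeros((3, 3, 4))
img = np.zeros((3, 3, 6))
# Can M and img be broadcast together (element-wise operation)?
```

No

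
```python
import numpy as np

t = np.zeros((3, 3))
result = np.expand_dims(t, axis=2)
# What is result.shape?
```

(3, 3, 1)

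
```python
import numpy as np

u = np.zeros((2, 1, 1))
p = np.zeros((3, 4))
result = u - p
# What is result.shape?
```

(2, 3, 4)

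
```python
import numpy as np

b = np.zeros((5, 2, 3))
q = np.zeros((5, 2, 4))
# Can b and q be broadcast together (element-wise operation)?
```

No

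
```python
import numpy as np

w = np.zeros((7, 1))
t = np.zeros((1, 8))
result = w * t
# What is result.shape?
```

(7, 8)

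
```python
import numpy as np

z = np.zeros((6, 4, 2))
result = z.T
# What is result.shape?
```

(2, 4, 6)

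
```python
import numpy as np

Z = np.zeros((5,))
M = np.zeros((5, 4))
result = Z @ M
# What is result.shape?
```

(4,)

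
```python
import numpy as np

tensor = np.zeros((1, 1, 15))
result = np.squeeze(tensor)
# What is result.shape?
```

(15,)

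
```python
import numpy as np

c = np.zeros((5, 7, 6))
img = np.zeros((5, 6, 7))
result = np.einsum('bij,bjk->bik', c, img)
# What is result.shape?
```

(5, 7, 7)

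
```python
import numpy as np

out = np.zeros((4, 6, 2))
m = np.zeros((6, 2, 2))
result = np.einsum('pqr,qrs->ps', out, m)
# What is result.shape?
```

(4, 2)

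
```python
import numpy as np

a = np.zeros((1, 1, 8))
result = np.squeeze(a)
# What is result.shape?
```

(8,)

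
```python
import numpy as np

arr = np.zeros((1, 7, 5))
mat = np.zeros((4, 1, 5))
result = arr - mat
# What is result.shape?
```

(4, 7, 5)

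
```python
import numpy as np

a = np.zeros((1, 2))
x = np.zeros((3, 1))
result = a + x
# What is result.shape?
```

(3, 2)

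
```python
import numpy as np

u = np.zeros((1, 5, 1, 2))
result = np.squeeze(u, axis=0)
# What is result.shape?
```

(5, 1, 2)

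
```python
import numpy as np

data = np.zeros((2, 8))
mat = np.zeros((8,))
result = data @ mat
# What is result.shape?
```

(2,)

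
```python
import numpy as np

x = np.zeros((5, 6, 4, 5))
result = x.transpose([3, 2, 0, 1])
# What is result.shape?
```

(5, 4, 5, 6)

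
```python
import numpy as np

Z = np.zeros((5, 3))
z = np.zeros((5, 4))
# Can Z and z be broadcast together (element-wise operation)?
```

No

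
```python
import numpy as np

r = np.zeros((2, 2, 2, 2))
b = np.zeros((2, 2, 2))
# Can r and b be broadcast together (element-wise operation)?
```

Yes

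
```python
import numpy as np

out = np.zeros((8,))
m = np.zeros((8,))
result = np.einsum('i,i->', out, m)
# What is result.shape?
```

()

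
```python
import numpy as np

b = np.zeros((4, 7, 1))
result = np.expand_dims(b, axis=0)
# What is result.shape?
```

(1, 4, 7, 1)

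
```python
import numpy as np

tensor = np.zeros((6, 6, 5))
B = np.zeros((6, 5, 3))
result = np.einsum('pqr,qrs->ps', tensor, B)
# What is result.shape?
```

(6, 3)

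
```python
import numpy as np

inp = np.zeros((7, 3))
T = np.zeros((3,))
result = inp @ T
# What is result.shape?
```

(7,)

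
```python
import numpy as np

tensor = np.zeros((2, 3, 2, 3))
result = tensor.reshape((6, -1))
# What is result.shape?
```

(6, 6)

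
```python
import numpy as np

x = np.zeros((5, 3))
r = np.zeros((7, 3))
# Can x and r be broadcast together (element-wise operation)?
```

No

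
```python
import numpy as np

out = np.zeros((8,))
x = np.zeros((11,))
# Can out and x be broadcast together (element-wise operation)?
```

No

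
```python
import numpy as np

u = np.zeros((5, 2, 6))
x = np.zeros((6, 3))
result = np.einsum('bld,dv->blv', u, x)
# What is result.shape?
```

(5, 2, 3)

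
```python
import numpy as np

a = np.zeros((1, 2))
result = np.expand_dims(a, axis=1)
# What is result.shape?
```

(1, 1, 2)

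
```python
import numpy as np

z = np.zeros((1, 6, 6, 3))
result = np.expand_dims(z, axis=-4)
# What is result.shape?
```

(1, 1, 6, 6, 3)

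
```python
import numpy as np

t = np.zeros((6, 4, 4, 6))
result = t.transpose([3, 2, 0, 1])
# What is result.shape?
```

(6, 4, 6, 4)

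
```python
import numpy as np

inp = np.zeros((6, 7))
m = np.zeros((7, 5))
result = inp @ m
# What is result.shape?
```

(6, 5)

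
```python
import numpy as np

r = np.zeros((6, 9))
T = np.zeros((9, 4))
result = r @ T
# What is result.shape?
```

(6, 4)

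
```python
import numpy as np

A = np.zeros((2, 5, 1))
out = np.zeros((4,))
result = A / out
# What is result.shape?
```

(2, 5, 4)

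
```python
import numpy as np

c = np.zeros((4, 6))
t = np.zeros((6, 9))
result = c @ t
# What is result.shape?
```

(4, 9)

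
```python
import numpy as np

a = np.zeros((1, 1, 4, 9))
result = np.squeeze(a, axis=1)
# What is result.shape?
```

(1, 4, 9)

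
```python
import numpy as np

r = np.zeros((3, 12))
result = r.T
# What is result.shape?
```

(12, 3)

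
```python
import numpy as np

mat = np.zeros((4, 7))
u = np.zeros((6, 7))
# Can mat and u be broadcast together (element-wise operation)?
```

No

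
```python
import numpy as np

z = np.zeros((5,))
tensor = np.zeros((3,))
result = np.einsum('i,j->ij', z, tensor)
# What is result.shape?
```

(5, 3)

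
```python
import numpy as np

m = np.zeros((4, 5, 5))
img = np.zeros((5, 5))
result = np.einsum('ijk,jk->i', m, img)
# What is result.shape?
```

(4,)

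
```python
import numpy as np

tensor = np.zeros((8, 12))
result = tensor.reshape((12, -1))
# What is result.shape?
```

(12, 8)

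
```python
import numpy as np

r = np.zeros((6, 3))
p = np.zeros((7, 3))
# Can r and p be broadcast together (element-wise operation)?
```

No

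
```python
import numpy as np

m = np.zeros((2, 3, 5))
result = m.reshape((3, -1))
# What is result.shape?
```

(3, 10)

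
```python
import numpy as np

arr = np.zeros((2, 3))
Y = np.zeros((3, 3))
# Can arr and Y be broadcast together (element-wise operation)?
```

No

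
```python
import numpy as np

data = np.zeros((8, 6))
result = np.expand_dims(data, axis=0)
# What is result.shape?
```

(1, 8, 6)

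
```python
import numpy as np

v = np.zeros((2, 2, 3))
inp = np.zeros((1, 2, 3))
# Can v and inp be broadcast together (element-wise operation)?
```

Yes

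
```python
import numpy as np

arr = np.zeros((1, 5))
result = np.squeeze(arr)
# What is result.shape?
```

(5,)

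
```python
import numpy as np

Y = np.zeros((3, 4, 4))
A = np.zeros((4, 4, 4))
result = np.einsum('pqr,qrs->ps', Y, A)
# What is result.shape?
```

(3, 4)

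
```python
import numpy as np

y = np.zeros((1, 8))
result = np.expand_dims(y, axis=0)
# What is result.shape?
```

(1, 1, 8)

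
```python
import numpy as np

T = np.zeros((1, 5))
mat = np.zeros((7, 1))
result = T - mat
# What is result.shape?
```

(7, 5)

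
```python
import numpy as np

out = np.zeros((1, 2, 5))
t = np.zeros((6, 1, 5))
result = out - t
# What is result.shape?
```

(6, 2, 5)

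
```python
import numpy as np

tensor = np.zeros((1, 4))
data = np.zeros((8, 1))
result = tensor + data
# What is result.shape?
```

(8, 4)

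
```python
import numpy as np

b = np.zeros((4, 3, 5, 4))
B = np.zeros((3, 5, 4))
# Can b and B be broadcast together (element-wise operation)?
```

Yes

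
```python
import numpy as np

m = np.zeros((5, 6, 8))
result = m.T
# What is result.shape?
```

(8, 6, 5)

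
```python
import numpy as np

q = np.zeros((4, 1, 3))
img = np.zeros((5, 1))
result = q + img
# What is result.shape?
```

(4, 5, 3)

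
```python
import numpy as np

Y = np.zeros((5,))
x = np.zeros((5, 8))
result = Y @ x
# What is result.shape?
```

(8,)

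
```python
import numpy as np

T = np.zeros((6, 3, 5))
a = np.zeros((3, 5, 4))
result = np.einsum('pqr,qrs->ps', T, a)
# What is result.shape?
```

(6, 4)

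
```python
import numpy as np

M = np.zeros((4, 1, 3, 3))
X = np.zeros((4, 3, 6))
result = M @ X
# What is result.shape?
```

(4, 4, 3, 6)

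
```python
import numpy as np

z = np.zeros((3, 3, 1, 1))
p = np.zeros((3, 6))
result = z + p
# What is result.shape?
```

(3, 3, 3, 6)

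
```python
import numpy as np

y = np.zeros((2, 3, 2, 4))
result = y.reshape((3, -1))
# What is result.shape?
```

(3, 16)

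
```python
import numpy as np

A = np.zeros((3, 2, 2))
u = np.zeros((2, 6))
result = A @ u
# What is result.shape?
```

(3, 2, 6)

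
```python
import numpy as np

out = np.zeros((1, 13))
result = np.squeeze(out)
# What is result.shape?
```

(13,)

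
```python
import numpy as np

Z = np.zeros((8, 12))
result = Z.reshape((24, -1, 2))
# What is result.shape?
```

(24, 2, 2)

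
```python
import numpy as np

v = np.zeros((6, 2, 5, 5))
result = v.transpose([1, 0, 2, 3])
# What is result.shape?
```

(2, 6, 5, 5)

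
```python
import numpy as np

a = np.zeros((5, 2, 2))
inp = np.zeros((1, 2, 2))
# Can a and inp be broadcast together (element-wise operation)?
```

Yes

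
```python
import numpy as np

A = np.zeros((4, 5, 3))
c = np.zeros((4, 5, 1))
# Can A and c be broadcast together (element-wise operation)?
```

Yes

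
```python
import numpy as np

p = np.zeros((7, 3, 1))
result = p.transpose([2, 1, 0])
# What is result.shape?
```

(1, 3, 7)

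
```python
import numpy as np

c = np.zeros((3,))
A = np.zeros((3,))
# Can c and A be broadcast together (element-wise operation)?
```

Yes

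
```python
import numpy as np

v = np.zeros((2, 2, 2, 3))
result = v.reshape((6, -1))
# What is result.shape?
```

(6, 4)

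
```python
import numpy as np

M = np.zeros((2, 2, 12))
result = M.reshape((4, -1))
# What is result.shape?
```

(4, 12)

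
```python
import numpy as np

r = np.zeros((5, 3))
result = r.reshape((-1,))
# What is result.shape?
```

(15,)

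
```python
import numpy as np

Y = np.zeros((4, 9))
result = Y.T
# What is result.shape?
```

(9, 4)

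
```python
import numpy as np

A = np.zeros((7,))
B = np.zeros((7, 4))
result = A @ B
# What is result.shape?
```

(4,)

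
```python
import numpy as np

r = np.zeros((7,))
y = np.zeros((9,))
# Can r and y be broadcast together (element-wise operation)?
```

No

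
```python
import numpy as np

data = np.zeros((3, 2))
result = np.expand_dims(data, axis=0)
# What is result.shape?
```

(1, 3, 2)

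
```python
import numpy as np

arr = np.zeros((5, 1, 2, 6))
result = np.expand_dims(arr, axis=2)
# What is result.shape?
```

(5, 1, 1, 2, 6)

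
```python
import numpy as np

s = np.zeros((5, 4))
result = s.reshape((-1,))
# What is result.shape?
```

(20,)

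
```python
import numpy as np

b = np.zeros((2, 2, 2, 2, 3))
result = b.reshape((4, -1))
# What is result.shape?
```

(4, 12)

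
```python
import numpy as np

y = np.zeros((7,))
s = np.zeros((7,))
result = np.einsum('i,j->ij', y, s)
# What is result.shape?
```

(7, 7)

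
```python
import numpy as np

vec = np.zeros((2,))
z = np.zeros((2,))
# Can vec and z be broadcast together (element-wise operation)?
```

Yes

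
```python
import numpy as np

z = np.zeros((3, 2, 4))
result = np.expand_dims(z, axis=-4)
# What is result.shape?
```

(1, 3, 2, 4)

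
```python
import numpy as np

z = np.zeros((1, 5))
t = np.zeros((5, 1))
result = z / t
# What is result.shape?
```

(5, 5)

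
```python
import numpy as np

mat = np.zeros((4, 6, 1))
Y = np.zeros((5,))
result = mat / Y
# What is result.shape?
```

(4, 6, 5)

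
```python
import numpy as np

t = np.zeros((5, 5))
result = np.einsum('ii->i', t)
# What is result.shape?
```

(5,)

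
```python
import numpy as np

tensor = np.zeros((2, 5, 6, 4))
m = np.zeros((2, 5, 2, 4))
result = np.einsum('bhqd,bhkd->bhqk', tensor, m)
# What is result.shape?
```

(2, 5, 6, 2)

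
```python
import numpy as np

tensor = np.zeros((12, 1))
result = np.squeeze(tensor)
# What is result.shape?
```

(12,)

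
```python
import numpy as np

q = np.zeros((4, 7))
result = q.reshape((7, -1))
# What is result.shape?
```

(7, 4)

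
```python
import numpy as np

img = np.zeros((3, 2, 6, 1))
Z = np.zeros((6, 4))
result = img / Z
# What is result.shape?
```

(3, 2, 6, 4)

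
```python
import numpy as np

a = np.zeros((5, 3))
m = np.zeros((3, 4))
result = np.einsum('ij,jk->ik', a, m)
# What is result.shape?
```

(5, 4)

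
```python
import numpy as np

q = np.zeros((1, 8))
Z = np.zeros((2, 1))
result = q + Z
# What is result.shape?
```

(2, 8)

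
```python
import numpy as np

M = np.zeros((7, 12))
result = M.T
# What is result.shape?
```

(12, 7)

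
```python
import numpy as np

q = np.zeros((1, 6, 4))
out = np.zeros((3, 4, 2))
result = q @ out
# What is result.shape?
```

(3, 6, 2)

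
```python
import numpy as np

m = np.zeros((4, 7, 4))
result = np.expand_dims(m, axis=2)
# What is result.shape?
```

(4, 7, 1, 4)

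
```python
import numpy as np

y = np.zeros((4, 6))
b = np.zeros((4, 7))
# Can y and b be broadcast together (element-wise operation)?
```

No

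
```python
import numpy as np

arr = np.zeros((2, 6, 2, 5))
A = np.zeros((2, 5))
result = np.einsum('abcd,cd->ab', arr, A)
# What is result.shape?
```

(2, 6)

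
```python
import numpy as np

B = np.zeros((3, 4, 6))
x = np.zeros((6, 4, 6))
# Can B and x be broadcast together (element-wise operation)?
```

No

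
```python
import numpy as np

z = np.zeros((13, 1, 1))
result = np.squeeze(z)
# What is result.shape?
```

(13,)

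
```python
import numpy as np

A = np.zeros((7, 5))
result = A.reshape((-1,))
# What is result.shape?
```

(35,)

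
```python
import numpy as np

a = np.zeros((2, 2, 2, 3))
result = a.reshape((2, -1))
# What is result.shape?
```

(2, 12)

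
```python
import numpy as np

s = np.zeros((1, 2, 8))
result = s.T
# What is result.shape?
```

(8, 2, 1)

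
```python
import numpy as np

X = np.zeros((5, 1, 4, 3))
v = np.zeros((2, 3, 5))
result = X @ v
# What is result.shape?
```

(5, 2, 4, 5)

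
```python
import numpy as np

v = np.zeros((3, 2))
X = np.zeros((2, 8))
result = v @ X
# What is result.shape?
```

(3, 8)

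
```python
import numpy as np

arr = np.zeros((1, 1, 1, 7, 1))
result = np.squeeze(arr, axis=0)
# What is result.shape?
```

(1, 1, 7, 1)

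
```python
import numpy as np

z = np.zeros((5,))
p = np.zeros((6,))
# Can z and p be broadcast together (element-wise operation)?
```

No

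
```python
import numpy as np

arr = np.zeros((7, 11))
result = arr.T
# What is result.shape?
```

(11, 7)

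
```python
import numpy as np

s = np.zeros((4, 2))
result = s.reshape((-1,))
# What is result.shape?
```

(8,)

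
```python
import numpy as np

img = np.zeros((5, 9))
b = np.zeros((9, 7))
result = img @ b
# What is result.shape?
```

(5, 7)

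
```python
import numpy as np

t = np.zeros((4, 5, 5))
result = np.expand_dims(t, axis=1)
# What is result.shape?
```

(4, 1, 5, 5)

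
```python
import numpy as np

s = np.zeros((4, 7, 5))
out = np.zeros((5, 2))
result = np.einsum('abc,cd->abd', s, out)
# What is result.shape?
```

(4, 7, 2)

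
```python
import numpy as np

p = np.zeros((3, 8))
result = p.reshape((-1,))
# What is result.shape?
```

(24,)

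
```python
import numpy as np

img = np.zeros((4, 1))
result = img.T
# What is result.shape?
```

(1, 4)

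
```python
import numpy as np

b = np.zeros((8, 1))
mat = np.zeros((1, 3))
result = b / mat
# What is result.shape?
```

(8, 3)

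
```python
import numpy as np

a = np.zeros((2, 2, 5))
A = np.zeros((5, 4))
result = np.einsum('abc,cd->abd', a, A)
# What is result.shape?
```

(2, 2, 4)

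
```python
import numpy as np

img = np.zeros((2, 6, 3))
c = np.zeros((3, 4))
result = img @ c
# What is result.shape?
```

(2, 6, 4)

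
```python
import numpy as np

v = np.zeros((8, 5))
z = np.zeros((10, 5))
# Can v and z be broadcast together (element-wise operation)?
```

No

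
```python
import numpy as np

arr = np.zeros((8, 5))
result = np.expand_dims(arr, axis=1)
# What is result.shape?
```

(8, 1, 5)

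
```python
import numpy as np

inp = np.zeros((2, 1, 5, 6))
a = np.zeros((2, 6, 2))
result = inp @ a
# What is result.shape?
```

(2, 2, 5, 2)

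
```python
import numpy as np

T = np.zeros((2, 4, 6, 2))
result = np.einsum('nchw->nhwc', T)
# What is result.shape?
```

(2, 6, 2, 4)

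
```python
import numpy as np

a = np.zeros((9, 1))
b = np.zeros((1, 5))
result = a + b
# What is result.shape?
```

(9, 5)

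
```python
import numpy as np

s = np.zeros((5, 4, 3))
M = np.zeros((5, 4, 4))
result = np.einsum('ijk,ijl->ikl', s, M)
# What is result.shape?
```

(5, 3, 4)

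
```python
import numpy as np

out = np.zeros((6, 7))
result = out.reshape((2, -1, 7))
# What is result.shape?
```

(2, 3, 7)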